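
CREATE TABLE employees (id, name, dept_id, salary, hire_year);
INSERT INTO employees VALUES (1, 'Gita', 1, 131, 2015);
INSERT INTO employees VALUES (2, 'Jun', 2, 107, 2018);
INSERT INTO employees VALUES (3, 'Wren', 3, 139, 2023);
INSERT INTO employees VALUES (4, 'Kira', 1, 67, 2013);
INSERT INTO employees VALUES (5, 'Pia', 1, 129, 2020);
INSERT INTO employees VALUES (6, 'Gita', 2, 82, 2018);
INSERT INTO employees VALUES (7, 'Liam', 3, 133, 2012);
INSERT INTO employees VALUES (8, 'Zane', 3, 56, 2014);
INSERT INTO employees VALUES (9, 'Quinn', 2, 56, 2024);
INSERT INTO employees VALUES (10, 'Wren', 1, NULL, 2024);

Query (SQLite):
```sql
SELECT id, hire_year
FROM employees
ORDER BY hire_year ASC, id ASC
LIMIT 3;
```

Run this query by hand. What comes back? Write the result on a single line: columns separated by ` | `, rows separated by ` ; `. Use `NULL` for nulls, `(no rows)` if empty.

7 | 2012 ; 4 | 2013 ; 8 | 2014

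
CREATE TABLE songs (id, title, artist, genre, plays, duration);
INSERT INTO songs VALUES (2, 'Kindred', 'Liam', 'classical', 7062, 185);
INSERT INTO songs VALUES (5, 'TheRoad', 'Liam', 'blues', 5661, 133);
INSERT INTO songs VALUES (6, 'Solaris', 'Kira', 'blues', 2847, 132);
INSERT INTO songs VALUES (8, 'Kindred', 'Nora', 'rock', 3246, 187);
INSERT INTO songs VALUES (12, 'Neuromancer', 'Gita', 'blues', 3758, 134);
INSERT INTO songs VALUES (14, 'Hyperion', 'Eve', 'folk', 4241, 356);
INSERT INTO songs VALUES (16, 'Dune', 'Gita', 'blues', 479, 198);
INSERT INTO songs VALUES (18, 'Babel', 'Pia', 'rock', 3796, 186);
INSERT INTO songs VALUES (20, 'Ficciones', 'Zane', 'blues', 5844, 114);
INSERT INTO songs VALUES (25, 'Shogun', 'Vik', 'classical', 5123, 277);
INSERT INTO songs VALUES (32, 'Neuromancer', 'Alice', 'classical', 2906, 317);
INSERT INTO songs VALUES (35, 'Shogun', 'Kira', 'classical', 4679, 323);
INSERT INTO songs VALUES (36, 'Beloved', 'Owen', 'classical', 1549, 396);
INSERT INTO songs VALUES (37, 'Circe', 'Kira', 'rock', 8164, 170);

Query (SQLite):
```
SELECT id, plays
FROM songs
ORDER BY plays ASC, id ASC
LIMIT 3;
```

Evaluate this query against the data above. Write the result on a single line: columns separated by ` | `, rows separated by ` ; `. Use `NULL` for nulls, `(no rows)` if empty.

16 | 479 ; 36 | 1549 ; 6 | 2847

Sort by plays asc, tiebreak id asc: (479, id=16), (1549, id=36), (2847, id=6), (2906, id=32), (3246, id=8), (3758, id=12) …. Take first 3.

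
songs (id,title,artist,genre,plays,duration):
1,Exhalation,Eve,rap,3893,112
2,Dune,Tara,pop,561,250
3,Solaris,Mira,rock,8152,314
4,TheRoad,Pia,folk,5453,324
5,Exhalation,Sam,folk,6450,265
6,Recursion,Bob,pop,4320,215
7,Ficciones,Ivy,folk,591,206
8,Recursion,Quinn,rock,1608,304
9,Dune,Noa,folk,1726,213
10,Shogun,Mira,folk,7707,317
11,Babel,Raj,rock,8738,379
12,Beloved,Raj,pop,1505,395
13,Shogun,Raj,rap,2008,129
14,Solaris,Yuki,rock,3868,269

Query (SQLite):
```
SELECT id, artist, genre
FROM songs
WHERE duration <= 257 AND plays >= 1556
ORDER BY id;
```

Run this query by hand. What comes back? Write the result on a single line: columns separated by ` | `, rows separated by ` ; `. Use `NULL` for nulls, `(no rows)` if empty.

1 | Eve | rap ; 6 | Bob | pop ; 9 | Noa | folk ; 13 | Raj | rap

duration <= 257: ids {1, 2, 6, 7, 9, 13}
plays >= 1556: ids {1, 3, 4, 5, 6, 8, 9, 10, 11, 13, 14}
Combine with AND.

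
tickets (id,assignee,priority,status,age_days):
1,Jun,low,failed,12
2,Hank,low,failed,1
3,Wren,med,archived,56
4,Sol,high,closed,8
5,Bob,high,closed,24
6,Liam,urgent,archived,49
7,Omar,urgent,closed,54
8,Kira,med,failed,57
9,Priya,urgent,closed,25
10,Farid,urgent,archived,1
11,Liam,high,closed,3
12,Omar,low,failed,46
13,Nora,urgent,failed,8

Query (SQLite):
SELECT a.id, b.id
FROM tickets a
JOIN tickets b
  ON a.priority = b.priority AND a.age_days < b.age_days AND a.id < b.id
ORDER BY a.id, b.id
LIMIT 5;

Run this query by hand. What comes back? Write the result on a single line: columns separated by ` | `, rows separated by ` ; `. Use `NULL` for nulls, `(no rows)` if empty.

1 | 12 ; 2 | 12 ; 3 | 8 ; 4 | 5 ; 6 | 7

Pairs (a,b) with same priority, a.age_days < b.age_days, a.id < b.id.
priority groups: high:{4,5,11} low:{1,2,12} med:{3,8} urgent:{6,7,9,10,13}
Ordered by (a.id, b.id); first 5.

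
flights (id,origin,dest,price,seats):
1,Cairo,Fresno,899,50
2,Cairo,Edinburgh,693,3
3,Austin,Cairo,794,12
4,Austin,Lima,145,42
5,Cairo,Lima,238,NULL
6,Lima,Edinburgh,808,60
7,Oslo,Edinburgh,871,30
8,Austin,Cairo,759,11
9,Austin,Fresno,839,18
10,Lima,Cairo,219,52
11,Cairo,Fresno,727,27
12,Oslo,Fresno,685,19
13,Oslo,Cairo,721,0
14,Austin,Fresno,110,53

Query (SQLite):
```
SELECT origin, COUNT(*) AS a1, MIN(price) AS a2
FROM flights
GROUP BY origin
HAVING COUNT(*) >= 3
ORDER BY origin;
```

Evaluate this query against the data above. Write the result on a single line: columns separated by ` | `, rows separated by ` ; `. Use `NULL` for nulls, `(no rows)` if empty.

Group flights by origin.
Per group compute: COUNT(*), MIN(price).
HAVING: drop groups with fewer than 3 rows.
  Austin: ids {3, 4, 8, 9, 14} → COUNT(*)=5, MIN(price)=110
  Cairo: ids {1, 2, 5, 11} → COUNT(*)=4, MIN(price)=238
  Lima: ids {6, 10} → COUNT(*)=2, MIN(price)=219
  Oslo: ids {7, 12, 13} → COUNT(*)=3, MIN(price)=685

Austin | 5 | 110 ; Cairo | 4 | 238 ; Oslo | 3 | 685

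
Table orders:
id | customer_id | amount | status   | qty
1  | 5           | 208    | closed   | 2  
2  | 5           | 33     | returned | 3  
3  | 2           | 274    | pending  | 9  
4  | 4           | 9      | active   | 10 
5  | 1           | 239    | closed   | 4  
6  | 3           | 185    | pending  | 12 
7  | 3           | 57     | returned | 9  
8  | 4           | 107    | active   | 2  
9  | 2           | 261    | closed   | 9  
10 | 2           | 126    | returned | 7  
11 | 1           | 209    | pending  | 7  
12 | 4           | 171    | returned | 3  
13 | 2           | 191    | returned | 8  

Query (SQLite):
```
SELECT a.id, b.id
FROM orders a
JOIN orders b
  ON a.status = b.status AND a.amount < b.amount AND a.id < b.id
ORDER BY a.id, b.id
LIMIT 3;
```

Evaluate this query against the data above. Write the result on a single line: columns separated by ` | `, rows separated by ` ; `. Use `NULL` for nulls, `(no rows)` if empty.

Pairs (a,b) with same status, a.amount < b.amount, a.id < b.id.
status groups: active:{4,8} closed:{1,5,9} pending:{3,6,11} returned:{2,7,10,12,13}
Ordered by (a.id, b.id); first 3.

1 | 5 ; 1 | 9 ; 2 | 7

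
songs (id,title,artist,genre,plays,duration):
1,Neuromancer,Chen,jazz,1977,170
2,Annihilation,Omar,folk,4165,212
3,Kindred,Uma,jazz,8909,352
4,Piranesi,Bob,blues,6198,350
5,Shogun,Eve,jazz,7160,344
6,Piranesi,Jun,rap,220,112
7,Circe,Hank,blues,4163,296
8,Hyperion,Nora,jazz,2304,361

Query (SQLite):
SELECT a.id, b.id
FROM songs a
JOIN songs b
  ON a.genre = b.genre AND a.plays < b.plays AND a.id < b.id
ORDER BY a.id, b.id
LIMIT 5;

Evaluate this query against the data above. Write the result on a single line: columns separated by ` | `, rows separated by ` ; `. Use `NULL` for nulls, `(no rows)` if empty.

1 | 3 ; 1 | 5 ; 1 | 8

Pairs (a,b) with same genre, a.plays < b.plays, a.id < b.id.
genre groups: blues:{4,7} folk:{2} jazz:{1,3,5,8} rap:{6}
Ordered by (a.id, b.id); first 5.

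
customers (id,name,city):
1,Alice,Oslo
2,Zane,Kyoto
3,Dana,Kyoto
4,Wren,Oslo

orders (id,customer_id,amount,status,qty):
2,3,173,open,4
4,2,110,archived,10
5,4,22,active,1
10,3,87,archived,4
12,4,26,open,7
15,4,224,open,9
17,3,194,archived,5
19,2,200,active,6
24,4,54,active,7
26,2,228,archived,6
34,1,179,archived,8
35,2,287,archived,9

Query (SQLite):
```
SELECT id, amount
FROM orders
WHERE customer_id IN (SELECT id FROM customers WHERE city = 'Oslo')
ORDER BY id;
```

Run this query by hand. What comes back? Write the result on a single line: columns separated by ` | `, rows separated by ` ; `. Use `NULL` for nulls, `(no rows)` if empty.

Inner query: customers.id where city = 'Oslo'.
Outer: keep orders rows whose customer_id is in that set.
Inner query → {1, 4}

5 | 22 ; 12 | 26 ; 15 | 224 ; 24 | 54 ; 34 | 179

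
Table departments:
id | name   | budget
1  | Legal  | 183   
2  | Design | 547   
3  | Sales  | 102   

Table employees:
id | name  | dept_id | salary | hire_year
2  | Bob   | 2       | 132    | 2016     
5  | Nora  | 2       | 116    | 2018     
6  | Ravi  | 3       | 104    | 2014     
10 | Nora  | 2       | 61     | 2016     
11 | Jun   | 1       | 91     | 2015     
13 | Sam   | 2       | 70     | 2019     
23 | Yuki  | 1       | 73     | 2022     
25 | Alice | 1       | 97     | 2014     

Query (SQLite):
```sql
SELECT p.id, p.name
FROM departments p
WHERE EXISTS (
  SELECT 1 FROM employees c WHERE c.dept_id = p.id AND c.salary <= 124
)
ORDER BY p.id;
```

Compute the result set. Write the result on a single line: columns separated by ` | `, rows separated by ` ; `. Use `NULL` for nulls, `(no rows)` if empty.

For each departments row, check whether any employees with matching dept_id has salary <= 124.
Keep rows where that is true.

1 | Legal ; 2 | Design ; 3 | Sales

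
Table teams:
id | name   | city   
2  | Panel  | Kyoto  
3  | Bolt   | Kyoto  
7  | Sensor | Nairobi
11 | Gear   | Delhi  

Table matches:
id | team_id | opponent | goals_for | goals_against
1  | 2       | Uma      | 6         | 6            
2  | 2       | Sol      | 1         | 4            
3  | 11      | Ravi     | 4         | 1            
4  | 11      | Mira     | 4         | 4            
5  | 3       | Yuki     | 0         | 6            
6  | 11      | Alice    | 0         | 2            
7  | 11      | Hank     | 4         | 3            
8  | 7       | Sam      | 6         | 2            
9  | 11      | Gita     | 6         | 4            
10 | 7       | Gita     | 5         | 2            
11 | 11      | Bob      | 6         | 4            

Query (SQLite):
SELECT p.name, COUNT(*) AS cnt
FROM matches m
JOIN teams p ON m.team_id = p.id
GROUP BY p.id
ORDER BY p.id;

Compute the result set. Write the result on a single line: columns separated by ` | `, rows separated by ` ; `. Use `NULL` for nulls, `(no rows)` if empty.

Panel | 2 ; Bolt | 1 ; Sensor | 2 ; Gear | 6

Join each matches row to its teams via team_id.
Group joined rows by teams.id; compute COUNT(*) per group.
  2: ids {1, 2} → COUNT(*)=2
  3: ids {5} → COUNT(*)=1
  7: ids {8, 10} → COUNT(*)=2
  11: ids {3, 4, 6, 7, 9, 11} → COUNT(*)=6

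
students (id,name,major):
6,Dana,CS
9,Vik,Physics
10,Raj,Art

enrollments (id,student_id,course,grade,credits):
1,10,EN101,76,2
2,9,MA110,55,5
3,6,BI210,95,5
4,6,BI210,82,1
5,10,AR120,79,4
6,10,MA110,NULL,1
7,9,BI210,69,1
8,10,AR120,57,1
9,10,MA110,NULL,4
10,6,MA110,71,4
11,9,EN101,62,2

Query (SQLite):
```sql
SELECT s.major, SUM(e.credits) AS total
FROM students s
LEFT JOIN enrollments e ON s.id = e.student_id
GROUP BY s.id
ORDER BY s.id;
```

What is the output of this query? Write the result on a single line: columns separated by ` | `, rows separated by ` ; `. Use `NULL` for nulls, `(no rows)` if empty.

CS | 10 ; Physics | 8 ; Art | 12

LEFT JOIN keeps every students row; unmatched ones get NULL for enrollments columns.
Group by students.id and compute SUM(e.credits). SUM over an all-NULL group is NULL.
  6: ids {3, 4, 10} → SUM(e.credits)=10
  9: ids {2, 7, 11} → SUM(e.credits)=8
  10: ids {1, 5, 6, 8, 9} → SUM(e.credits)=12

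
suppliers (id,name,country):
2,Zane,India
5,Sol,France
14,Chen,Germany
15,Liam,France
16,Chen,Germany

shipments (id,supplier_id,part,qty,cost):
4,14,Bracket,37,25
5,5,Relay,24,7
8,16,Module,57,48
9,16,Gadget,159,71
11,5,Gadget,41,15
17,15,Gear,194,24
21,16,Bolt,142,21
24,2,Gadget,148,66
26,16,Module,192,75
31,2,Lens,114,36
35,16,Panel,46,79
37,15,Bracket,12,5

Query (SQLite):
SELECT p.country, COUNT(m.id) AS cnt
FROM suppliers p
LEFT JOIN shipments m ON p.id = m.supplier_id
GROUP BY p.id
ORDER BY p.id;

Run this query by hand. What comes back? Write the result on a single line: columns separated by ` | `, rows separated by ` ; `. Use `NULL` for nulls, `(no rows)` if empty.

India | 2 ; France | 2 ; Germany | 1 ; France | 2 ; Germany | 5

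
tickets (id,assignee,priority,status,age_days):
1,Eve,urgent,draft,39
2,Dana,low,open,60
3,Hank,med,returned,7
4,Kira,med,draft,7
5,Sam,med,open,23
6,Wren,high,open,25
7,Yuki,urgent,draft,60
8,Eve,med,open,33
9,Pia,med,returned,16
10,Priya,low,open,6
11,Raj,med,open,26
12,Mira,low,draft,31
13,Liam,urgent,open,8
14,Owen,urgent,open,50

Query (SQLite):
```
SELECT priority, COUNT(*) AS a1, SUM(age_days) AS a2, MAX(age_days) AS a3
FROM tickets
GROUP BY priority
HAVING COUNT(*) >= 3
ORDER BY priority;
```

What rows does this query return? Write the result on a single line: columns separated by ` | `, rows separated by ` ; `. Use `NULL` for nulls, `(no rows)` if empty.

Group tickets by priority.
Per group compute: COUNT(*), SUM(age_days), MAX(age_days).
HAVING: drop groups with fewer than 3 rows.
  high: ids {6} → COUNT(*)=1, SUM(age_days)=25, MAX(age_days)=25
  low: ids {2, 10, 12} → COUNT(*)=3, SUM(age_days)=97, MAX(age_days)=60
  med: ids {3, 4, 5, 8, 9, 11} → COUNT(*)=6, SUM(age_days)=112, MAX(age_days)=33
  urgent: ids {1, 7, 13, 14} → COUNT(*)=4, SUM(age_days)=157, MAX(age_days)=60

low | 3 | 97 | 60 ; med | 6 | 112 | 33 ; urgent | 4 | 157 | 60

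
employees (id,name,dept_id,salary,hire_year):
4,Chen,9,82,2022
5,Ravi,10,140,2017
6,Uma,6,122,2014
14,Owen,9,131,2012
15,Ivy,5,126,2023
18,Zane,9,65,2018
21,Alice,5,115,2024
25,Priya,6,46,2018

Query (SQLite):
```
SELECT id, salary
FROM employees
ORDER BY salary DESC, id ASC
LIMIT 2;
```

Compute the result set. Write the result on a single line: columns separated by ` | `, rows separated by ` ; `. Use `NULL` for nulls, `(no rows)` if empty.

5 | 140 ; 14 | 131

Sort by salary desc, tiebreak id asc: (140, id=5), (131, id=14), (126, id=15), (122, id=6), (115, id=21) …. Take first 2.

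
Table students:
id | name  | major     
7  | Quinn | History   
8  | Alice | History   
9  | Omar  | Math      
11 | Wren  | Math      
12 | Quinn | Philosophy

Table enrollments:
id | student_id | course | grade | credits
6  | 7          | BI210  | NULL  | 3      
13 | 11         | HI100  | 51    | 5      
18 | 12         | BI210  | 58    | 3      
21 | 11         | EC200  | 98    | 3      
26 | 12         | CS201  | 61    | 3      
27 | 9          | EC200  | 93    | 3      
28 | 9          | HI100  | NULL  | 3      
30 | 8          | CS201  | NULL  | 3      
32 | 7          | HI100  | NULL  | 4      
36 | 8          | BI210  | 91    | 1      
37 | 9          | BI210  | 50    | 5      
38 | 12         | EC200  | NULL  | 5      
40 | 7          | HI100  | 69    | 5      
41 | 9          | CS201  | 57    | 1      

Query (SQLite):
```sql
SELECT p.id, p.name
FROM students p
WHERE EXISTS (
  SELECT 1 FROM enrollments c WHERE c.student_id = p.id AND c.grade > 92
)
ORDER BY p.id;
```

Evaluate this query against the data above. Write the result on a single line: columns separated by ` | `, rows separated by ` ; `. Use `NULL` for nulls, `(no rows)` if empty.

For each students row, check whether any enrollments with matching student_id has grade > 92.
Keep rows where that is true.

9 | Omar ; 11 | Wren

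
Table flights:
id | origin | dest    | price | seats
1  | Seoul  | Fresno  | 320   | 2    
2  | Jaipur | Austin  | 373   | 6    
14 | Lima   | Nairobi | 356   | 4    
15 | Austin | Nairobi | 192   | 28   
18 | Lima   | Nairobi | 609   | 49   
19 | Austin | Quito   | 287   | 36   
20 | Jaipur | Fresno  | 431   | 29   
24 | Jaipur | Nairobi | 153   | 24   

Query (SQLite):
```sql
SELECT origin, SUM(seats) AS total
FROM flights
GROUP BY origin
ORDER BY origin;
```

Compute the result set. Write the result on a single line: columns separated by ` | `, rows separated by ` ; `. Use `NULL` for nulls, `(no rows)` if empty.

Partition flights by origin; compute SUM(seats) within each group.
  Austin: ids {15, 19} → SUM(seats)=64
  Jaipur: ids {2, 20, 24} → SUM(seats)=59
  Lima: ids {14, 18} → SUM(seats)=53
  Seoul: ids {1} → SUM(seats)=2

Austin | 64 ; Jaipur | 59 ; Lima | 53 ; Seoul | 2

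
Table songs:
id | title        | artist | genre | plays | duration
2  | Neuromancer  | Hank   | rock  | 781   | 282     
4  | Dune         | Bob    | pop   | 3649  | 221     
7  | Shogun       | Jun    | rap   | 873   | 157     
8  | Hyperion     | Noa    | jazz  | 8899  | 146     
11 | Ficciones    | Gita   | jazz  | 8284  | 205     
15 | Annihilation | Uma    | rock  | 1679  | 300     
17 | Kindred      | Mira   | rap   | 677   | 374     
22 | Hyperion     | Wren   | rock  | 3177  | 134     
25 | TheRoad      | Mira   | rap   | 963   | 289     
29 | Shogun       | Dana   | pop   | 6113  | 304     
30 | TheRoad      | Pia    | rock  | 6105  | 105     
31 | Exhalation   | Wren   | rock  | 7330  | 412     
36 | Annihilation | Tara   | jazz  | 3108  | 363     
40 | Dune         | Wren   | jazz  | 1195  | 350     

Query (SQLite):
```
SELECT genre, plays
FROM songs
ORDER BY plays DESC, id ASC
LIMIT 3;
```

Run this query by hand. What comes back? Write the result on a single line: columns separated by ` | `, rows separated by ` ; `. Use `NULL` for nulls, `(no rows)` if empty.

jazz | 8899 ; jazz | 8284 ; rock | 7330

Sort by plays desc, tiebreak id asc: (8899, id=8), (8284, id=11), (7330, id=31), (6113, id=29), (6105, id=30), (3649, id=4) …. Take first 3.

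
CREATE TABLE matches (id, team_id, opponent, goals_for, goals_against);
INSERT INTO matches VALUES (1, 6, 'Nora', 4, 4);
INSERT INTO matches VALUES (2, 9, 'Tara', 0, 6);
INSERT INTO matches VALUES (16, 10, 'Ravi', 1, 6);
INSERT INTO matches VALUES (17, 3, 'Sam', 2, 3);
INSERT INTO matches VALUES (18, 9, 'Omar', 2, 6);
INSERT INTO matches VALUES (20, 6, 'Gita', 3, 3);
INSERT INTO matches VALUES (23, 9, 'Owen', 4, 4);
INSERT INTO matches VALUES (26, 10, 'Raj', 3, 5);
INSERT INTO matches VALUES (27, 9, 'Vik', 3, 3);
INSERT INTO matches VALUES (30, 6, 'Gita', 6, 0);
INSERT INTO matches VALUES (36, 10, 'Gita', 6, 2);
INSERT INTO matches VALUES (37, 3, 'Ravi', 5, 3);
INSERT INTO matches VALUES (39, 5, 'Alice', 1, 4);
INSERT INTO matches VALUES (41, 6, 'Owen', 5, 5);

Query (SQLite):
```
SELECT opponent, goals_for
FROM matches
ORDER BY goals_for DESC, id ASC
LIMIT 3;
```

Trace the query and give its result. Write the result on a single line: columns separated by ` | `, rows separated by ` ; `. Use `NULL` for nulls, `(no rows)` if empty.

Gita | 6 ; Gita | 6 ; Ravi | 5

Sort by goals_for desc, tiebreak id asc: (6, id=30), (6, id=36), (5, id=37), (5, id=41), (4, id=1), (4, id=23) …. Take first 3.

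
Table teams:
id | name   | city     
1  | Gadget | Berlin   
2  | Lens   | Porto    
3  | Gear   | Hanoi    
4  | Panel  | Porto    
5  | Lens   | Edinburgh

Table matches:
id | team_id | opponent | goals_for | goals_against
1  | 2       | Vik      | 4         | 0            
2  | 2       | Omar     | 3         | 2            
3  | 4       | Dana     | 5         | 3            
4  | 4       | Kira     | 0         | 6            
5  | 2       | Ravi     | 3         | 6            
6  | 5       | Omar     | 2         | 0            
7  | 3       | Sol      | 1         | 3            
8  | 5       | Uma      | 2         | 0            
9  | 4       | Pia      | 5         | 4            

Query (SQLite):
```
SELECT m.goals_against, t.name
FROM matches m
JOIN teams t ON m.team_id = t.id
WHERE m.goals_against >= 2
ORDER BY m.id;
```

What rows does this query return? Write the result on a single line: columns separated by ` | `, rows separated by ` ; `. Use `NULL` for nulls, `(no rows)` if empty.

2 | Lens ; 3 | Panel ; 6 | Panel ; 6 | Lens ; 3 | Gear ; 4 | Panel

Each matches row matches the teams row where team_id = teams.id.
Then keep rows with m.goals_against >= 2.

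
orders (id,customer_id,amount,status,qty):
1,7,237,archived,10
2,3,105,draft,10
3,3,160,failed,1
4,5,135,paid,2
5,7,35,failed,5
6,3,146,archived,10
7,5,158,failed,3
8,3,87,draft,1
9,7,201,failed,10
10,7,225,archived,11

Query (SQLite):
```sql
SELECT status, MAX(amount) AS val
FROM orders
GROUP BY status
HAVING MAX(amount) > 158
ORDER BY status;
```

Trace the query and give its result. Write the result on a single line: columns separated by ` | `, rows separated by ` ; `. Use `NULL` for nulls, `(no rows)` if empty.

archived | 237 ; failed | 201

Partition orders by status; compute MAX(amount) within each group.
HAVING: keep groups where MAX(amount) > 158.
  archived: ids {1, 6, 10} → MAX(amount)=237
  draft: ids {2, 8} → MAX(amount)=105
  failed: ids {3, 5, 7, 9} → MAX(amount)=201
  paid: ids {4} → MAX(amount)=135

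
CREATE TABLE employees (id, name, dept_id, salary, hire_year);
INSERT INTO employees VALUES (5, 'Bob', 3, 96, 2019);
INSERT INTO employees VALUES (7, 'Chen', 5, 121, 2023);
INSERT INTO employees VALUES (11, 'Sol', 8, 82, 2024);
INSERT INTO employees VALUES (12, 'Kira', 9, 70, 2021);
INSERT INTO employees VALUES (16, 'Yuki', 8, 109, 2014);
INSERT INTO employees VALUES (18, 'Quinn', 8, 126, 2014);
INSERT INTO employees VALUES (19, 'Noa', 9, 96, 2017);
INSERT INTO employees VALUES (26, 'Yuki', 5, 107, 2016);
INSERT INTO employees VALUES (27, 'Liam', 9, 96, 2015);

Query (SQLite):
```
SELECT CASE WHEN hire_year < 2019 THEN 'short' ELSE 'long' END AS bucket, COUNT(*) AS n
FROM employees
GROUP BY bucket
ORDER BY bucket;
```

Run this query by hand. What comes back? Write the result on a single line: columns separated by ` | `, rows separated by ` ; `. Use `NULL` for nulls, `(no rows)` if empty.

long | 4 ; short | 5

Bucket rows by hire_year < 2019 → 'short' else 'long'; count each bucket.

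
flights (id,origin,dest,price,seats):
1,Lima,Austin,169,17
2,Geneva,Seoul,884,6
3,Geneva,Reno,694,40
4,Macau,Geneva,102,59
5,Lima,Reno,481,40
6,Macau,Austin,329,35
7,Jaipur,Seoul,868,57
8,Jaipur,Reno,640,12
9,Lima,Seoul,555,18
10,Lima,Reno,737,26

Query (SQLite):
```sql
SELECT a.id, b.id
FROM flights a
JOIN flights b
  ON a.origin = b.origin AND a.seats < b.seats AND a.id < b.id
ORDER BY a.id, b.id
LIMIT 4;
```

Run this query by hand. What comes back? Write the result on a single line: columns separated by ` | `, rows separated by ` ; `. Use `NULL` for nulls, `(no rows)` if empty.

1 | 5 ; 1 | 9 ; 1 | 10 ; 2 | 3

Pairs (a,b) with same origin, a.seats < b.seats, a.id < b.id.
origin groups: Geneva:{2,3} Jaipur:{7,8} Lima:{1,5,9,10} Macau:{4,6}
Ordered by (a.id, b.id); first 4.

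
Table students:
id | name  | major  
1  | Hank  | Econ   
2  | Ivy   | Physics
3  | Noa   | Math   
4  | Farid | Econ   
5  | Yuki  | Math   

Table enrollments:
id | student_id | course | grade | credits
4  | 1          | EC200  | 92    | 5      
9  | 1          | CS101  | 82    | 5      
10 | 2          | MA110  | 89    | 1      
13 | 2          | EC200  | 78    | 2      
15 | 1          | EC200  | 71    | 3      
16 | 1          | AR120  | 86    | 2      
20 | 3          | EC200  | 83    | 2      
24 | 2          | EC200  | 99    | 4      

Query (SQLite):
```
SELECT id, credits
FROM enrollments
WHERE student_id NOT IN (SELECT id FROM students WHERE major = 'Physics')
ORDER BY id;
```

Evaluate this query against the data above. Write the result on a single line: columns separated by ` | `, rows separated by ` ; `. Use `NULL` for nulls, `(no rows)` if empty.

4 | 5 ; 9 | 5 ; 15 | 3 ; 16 | 2 ; 20 | 2

Inner query: students.id where major = 'Physics'.
Outer: keep enrollments rows whose student_id is not in that set.
Inner query → {2}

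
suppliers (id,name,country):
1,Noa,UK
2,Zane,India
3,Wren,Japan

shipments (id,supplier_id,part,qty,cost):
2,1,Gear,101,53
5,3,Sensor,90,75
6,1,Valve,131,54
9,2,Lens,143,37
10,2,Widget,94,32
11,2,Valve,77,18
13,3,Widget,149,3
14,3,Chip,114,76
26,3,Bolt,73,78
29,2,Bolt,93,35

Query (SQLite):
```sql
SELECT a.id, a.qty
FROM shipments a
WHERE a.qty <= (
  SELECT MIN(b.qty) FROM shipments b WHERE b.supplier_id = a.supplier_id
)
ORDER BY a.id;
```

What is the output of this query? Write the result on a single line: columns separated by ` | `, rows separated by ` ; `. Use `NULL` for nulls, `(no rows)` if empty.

For each shipments row a, compute MIN(qty) over rows sharing a.supplier_id.
Keep row a if a.qty <= that per-group MIN.
  supplier_id=1: MIN(qty) = 101
  supplier_id=2: MIN(qty) = 77
  supplier_id=3: MIN(qty) = 73

2 | 101 ; 11 | 77 ; 26 | 73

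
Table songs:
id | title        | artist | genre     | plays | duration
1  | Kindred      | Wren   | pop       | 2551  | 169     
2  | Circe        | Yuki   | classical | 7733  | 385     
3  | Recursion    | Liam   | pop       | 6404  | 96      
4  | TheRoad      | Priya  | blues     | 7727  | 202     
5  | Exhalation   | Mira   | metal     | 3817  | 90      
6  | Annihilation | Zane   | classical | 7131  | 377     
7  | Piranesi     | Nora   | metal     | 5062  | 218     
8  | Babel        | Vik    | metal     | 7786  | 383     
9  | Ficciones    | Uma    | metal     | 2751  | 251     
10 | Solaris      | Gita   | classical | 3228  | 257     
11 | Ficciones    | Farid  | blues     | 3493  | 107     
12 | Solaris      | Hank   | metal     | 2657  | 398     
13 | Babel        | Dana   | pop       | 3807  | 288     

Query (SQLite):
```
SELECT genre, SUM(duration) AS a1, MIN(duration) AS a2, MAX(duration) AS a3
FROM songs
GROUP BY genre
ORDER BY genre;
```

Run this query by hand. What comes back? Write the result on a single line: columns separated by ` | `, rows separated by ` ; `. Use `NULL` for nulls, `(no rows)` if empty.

blues | 309 | 107 | 202 ; classical | 1019 | 257 | 385 ; metal | 1340 | 90 | 398 ; pop | 553 | 96 | 288

Group songs by genre.
Per group compute: SUM(duration), MIN(duration), MAX(duration).
  blues: ids {4, 11} → SUM(duration)=309, MIN(duration)=107, MAX(duration)=202
  classical: ids {2, 6, 10} → SUM(duration)=1019, MIN(duration)=257, MAX(duration)=385
  metal: ids {5, 7, 8, 9, 12} → SUM(duration)=1340, MIN(duration)=90, MAX(duration)=398
  pop: ids {1, 3, 13} → SUM(duration)=553, MIN(duration)=96, MAX(duration)=288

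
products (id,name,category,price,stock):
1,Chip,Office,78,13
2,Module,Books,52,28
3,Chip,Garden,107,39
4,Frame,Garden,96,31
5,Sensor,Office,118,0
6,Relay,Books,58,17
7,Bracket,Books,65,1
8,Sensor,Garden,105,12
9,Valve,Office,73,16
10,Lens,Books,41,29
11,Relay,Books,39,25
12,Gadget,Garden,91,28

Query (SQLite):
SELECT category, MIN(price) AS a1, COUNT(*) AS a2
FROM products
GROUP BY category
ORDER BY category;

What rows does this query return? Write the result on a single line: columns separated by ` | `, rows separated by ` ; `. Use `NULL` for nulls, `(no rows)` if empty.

Books | 39 | 5 ; Garden | 91 | 4 ; Office | 73 | 3

Group products by category.
Per group compute: MIN(price), COUNT(*).
  Books: ids {2, 6, 7, 10, 11} → MIN(price)=39, COUNT(*)=5
  Garden: ids {3, 4, 8, 12} → MIN(price)=91, COUNT(*)=4
  Office: ids {1, 5, 9} → MIN(price)=73, COUNT(*)=3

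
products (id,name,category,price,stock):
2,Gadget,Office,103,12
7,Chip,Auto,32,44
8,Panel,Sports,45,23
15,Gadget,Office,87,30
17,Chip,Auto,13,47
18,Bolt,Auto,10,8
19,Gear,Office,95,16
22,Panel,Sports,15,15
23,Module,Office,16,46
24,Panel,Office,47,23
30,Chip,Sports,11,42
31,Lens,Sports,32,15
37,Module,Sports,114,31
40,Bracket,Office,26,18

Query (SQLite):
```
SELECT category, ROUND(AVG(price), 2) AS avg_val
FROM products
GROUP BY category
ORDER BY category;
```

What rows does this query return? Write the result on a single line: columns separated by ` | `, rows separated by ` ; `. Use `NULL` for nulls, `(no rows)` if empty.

Partition products by category; compute ROUND(AVG(price), 2) within each group.
  Auto: ids {7, 17, 18} → ROUND(AVG(price), 2)=18.33
  Office: ids {2, 15, 19, 23, 24, 40} → ROUND(AVG(price), 2)=62.33
  Sports: ids {8, 22, 30, 31, 37} → ROUND(AVG(price), 2)=43.4

Auto | 18.33 ; Office | 62.33 ; Sports | 43.4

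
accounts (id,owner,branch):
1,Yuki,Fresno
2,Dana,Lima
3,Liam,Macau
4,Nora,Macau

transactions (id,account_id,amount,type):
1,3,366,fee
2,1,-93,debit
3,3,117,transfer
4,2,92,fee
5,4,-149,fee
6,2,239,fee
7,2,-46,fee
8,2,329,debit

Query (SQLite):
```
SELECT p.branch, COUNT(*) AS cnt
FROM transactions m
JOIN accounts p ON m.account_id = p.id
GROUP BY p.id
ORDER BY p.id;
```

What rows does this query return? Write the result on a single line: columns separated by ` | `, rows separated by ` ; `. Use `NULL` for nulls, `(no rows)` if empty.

Join each transactions row to its accounts via account_id.
Group joined rows by accounts.id; compute COUNT(*) per group.
  1: ids {2} → COUNT(*)=1
  2: ids {4, 6, 7, 8} → COUNT(*)=4
  3: ids {1, 3} → COUNT(*)=2
  4: ids {5} → COUNT(*)=1

Fresno | 1 ; Lima | 4 ; Macau | 2 ; Macau | 1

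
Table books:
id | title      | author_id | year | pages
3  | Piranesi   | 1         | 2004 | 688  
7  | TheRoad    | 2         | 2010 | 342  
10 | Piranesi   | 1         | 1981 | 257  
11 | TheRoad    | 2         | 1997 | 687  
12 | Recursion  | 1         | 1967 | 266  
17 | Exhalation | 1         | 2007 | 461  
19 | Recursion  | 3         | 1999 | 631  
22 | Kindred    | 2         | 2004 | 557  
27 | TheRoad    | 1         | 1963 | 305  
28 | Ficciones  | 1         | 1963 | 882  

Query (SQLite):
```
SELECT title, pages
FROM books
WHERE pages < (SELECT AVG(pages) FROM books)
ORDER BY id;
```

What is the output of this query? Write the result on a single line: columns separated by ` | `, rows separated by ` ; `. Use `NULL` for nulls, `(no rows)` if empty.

TheRoad | 342 ; Piranesi | 257 ; Recursion | 266 ; Exhalation | 461 ; TheRoad | 305

Scalar subquery: AVG(pages) over all books rows = 507.6.
Keep rows where pages < that value.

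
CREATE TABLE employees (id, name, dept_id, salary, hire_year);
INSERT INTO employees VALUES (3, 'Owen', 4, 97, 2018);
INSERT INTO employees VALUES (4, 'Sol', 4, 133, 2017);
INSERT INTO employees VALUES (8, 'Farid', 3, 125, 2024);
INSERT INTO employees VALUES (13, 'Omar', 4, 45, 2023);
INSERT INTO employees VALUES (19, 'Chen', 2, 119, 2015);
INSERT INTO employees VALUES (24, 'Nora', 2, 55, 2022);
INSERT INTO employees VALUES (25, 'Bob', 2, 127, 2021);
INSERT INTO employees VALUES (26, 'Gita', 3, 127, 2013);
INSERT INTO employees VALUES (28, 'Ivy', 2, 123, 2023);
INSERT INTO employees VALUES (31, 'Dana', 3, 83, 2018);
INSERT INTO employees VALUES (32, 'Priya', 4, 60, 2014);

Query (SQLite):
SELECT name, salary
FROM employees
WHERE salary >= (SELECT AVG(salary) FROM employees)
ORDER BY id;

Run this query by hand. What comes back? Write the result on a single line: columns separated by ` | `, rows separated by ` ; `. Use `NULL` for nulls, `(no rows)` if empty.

Scalar subquery: AVG(salary) over all employees rows = 99.454545 (≈; comparison uses full precision).
Keep rows where salary >= that value.

Sol | 133 ; Farid | 125 ; Chen | 119 ; Bob | 127 ; Gita | 127 ; Ivy | 123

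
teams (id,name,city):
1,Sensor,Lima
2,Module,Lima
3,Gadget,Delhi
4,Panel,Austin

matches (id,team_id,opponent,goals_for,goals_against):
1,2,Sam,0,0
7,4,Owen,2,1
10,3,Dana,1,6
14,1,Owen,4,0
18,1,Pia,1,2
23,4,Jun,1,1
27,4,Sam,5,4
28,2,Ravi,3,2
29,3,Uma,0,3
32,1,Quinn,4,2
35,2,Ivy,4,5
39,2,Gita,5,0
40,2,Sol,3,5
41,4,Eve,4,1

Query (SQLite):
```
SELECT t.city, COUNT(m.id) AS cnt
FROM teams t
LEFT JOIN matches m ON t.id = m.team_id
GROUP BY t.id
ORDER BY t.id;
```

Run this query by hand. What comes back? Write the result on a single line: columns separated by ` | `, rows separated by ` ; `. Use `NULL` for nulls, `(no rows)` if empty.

Lima | 3 ; Lima | 5 ; Delhi | 2 ; Austin | 4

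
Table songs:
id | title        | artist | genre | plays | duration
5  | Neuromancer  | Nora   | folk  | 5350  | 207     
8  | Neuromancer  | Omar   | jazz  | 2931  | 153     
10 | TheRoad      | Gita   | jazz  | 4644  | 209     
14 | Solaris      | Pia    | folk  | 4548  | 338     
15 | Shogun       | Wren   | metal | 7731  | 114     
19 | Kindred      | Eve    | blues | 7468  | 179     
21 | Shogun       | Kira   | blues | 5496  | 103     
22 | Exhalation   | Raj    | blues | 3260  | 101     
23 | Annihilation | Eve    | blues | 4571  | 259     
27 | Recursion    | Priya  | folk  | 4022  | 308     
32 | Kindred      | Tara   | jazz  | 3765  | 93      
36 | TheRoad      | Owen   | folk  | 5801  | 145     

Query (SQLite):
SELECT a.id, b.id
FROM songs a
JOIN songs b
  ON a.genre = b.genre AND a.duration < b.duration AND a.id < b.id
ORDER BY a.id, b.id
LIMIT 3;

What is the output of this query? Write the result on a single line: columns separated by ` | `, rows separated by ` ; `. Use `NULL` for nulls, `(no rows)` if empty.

Pairs (a,b) with same genre, a.duration < b.duration, a.id < b.id.
genre groups: blues:{19,21,22,23} folk:{5,14,27,36} jazz:{8,10,32} metal:{15}
Ordered by (a.id, b.id); first 3.

5 | 14 ; 5 | 27 ; 8 | 10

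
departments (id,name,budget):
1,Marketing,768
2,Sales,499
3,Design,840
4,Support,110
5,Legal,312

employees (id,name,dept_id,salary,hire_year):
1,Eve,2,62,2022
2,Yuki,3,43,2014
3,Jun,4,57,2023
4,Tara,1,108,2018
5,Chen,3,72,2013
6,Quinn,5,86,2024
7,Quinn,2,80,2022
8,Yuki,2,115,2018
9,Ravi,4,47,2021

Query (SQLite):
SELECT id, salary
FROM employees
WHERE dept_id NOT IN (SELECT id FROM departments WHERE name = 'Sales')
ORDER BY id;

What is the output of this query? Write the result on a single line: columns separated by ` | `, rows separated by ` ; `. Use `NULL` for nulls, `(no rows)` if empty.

Inner query: departments.id where name = 'Sales'.
Outer: keep employees rows whose dept_id is not in that set.
Inner query → {2}

2 | 43 ; 3 | 57 ; 4 | 108 ; 5 | 72 ; 6 | 86 ; 9 | 47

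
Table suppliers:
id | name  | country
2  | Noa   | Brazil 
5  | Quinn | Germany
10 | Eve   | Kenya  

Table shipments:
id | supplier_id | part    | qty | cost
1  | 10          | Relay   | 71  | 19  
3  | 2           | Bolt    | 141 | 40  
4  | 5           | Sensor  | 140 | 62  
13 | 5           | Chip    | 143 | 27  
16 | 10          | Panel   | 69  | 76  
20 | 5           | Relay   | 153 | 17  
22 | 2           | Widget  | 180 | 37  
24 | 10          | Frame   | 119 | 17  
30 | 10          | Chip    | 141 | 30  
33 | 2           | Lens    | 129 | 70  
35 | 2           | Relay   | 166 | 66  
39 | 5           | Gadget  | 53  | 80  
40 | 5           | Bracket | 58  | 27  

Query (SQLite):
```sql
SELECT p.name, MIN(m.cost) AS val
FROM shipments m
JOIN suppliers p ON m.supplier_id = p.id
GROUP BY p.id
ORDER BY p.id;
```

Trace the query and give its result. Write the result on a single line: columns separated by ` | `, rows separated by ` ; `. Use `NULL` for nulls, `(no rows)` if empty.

Noa | 37 ; Quinn | 17 ; Eve | 17

Join each shipments row to its suppliers via supplier_id.
Group joined rows by suppliers.id; compute MIN(m.cost) per group.
  2: ids {3, 22, 33, 35} → MIN(m.cost)=37
  5: ids {4, 13, 20, 39, 40} → MIN(m.cost)=17
  10: ids {1, 16, 24, 30} → MIN(m.cost)=17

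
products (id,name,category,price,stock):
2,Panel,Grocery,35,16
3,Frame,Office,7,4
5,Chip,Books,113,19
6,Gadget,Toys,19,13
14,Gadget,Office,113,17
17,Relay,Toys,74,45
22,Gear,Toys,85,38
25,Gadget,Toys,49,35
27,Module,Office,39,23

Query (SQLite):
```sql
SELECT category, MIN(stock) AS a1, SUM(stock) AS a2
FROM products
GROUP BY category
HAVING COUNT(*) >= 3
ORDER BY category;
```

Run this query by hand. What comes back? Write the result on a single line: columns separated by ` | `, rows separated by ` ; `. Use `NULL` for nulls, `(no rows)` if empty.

Office | 4 | 44 ; Toys | 13 | 131

Group products by category.
Per group compute: MIN(stock), SUM(stock).
HAVING: drop groups with fewer than 3 rows.
  Books: ids {5} → MIN(stock)=19, SUM(stock)=19
  Grocery: ids {2} → MIN(stock)=16, SUM(stock)=16
  Office: ids {3, 14, 27} → MIN(stock)=4, SUM(stock)=44
  Toys: ids {6, 17, 22, 25} → MIN(stock)=13, SUM(stock)=131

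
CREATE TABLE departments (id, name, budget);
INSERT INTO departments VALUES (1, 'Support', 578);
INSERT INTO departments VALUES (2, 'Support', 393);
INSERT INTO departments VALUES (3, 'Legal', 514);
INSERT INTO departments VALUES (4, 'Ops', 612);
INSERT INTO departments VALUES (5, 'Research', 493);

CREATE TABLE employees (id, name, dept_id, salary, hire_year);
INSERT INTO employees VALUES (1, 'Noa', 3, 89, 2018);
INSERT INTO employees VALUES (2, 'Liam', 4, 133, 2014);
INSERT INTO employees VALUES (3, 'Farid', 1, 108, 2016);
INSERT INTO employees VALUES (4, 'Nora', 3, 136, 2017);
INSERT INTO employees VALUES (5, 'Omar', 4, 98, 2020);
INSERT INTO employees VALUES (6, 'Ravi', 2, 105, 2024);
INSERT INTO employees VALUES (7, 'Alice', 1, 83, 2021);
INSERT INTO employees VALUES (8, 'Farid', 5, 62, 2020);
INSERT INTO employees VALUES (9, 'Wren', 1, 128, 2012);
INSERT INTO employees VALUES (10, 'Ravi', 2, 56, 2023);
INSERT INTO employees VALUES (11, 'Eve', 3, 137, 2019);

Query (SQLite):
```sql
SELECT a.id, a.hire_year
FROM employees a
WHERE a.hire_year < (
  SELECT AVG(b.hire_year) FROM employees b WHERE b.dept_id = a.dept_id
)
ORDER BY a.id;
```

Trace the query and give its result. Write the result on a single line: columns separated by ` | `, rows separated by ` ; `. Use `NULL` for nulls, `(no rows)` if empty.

For each employees row a, compute AVG(hire_year) over rows sharing a.dept_id.
Keep row a if a.hire_year < that per-group AVG.
  dept_id=1: AVG(hire_year) = 2016.333333
  dept_id=2: AVG(hire_year) = 2023.5
  dept_id=3: AVG(hire_year) = 2018.0
  dept_id=4: AVG(hire_year) = 2017.0
  dept_id=5: AVG(hire_year) = 2020.0

2 | 2014 ; 3 | 2016 ; 4 | 2017 ; 9 | 2012 ; 10 | 2023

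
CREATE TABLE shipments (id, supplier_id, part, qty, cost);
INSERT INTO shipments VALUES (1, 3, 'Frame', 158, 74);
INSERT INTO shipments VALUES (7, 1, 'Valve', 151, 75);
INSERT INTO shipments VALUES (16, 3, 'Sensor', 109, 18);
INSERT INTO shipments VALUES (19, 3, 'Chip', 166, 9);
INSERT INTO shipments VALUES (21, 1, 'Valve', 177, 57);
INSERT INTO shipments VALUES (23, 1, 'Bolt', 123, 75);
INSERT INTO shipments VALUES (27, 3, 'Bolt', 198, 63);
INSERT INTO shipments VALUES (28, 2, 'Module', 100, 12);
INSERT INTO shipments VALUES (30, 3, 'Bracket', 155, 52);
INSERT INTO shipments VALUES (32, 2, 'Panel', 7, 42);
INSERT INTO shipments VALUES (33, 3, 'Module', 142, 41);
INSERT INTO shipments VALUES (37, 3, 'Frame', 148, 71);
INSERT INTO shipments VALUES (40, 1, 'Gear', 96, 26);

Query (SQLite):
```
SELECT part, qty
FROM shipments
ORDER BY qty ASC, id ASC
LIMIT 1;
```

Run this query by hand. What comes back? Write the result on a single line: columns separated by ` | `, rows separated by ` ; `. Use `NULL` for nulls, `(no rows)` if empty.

Panel | 7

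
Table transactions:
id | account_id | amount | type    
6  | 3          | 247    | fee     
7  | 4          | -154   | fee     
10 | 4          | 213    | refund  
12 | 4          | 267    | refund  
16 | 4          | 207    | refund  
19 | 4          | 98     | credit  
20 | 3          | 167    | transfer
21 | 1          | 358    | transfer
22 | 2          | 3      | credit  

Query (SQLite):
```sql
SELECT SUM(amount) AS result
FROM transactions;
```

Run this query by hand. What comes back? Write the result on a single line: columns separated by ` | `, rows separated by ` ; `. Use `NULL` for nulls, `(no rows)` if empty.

All amount values: [247, -154, 213, 267, 207, 98, 167, 358, 3].
SUM of non-NULL values = 1406.

1406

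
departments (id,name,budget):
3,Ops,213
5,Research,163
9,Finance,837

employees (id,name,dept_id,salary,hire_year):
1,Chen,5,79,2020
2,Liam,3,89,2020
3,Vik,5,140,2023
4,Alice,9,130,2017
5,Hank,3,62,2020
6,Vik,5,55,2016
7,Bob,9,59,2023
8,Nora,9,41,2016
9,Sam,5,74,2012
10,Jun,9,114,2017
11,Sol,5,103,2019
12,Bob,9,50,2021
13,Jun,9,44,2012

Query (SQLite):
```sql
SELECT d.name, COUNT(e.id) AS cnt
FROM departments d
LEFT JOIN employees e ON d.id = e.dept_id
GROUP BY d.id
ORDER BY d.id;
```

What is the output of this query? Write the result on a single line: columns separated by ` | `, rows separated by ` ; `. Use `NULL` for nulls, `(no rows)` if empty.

Ops | 2 ; Research | 5 ; Finance | 6

LEFT JOIN keeps every departments row; unmatched ones get NULL for employees columns.
Group by departments.id and compute COUNT(e.id). COUNT(col) of an all-NULL group is 0.
  3: ids {2, 5} → COUNT(e.id)=2
  5: ids {1, 3, 6, 9, 11} → COUNT(e.id)=5
  9: ids {4, 7, 8, 10, 12, 13} → COUNT(e.id)=6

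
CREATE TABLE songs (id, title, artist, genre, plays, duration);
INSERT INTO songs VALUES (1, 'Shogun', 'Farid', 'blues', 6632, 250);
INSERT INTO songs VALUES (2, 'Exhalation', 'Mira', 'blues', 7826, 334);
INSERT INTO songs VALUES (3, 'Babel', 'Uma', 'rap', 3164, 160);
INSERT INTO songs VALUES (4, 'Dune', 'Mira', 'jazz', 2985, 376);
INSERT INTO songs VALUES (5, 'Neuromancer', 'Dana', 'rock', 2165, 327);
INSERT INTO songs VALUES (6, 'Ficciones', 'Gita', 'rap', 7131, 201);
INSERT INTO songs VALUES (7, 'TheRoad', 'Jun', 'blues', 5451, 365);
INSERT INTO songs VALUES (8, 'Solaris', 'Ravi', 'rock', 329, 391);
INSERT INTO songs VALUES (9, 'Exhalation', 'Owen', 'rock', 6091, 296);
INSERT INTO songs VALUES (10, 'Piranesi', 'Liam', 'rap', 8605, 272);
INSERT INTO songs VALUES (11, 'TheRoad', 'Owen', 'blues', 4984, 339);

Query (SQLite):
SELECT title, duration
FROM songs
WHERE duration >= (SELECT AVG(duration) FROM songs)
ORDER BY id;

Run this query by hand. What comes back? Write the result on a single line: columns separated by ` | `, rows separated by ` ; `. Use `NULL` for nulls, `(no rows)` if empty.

Exhalation | 334 ; Dune | 376 ; Neuromancer | 327 ; TheRoad | 365 ; Solaris | 391 ; TheRoad | 339

Scalar subquery: AVG(duration) over all songs rows = 301.0.
Keep rows where duration >= that value.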